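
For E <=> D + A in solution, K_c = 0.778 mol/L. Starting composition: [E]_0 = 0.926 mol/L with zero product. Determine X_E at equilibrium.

X = 0.588

Let X = conversion of E; extent ξ = 0.926·X mol/L.
Concentrations: [E] = 0.926 − 0.926X; [D] = 0.926X; [A] = 0.926X.
K_c = [D] [A] / ([E]).
Setting equal to 0.778 and solving for X on (0,1) gives X = 0.588.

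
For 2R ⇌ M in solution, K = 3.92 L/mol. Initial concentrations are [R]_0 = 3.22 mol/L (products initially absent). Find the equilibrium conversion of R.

X = 0.820

Let X = conversion of R; extent ξ = 3.22X/2 mol/L.
Concentrations: [R] = 3.22 − 3.22X; [M] = 1.61X.
K = [M] / ([R]^2).
Equating to 3.92 L/mol: the physical root is X = 0.820.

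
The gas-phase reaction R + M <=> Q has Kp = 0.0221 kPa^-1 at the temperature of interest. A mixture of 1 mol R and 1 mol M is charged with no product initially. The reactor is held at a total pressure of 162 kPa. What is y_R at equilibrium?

Basis: 1 mol R initially; let X = conversion of R. Extent ξ = X.
Moles: n_R = 1 − X; n_M = 1 − X; n_Q = X.
Summing: n_T = 2 − X.
y_i = n_i/n_T, p_i = y_i·P. Kp = p_Q / (p_R p_M).
Setting this equal to 0.0221 kPa^-1 and taking the physical root (0 < X < 1) gives X = 0.533.
Then n_R = 0.467, n_T = 1.47, so y_R = 0.318.

y_R = 0.318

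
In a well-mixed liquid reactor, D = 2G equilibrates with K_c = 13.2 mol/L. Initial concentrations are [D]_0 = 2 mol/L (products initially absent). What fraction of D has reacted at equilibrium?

Let X = conversion of D; extent ξ = 2·X mol/L.
Concentrations: [D] = 2 − 2X; [G] = 4X.
K_c = [G]^2 / ([D]).
This equals 13.2 at X = 0.702 (the root in 0 < X < 1).

X = 0.702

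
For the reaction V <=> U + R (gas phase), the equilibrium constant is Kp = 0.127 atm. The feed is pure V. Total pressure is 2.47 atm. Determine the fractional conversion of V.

X = 0.221

Take 1 mol V as basis and let X be its fractional conversion, so ξ = X.
Moles: n_V = 1 − X; n_U = X; n_R = X.
Total moles n_T = 1 + X.
y_i = n_i/n_T, p_i = y_i·P. Kp = p_U p_R / (p_V).
This yields a degree-2 equation in X; solving on (0,1), X = 0.221.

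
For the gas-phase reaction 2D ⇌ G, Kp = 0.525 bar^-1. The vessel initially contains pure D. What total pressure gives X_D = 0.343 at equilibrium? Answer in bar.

P = 0.627 bar

Take 1 mol D as basis and let X be its fractional conversion, so ξ = 0.5X.
At extent ξ: n_D = 1 − X; n_G = 0.5X.
Total moles n_T = 1 − 0.5X.
Kp = p_G / (p_D^2) with p_i = (n_i/n_T)·P.
At X = 0.343: the mole-fraction product g(X) = Π y_i^ν_i = 0.3292. Since Kp = g(X)·P^{-1}, P = (g/Kp)^(1/1) = (0.3292/0.525)^(1/1) = 0.627 bar.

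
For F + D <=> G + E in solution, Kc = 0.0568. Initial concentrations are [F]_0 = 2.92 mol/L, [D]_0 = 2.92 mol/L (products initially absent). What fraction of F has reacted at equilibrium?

X = 0.192

Let X = conversion of F; extent ξ = 2.92·X mol/L.
Concentrations: [F] = 2.92 − 2.92X; [D] = 2.92 − 2.92X; [G] = 2.92X; [E] = 2.92X.
Kc = [G] [E] / ([F] [D]).
Equating to 0.0568: the physical root is X = 0.192.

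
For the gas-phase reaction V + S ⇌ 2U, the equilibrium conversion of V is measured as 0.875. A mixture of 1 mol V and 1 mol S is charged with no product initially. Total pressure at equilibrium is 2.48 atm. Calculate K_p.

K_p = 196

Basis: 1 mol V initially; let X = conversion of V. Extent ξ = X.
Species balance: n_V = 1 − X; n_S = 1 − X; n_U = 2X.
Since Δν = 0, n_T = 2 throughout.
At X = 0.875: n_V = 0.125, n_S = 0.125, n_U = 1.75, n_T = 2.
p_i = (n_i/n_T)·P. K_p = p_U^2 / (p_V p_S) = 196.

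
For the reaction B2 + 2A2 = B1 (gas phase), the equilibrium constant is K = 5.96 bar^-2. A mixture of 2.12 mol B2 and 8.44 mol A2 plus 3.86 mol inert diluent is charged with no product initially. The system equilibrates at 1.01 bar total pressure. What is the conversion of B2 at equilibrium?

Take 2.12 mol B2 as basis and let X be its fractional conversion, so ξ = 2.12X.
Moles: n_B2 = 2.12 − 2.12X; n_A2 = 8.44 − 4.24X; n_B1 = 2.12X; n_I = 3.86 (inert).
Summing: n_T = 14.4 − 4.24X.
Mole fractions y_i = n_i/n_T; K = p_B1 / (p_B2 p_A2^2) with p_i = y_i·P.
Setting this equal to 5.96 bar^-2 and taking the physical root (0 < X < 1) gives X = 0.600.

X = 0.600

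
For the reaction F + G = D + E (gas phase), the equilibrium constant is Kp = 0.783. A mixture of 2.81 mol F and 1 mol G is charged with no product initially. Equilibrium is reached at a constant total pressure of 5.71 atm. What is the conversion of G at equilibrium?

Let X = conversion of G (basis 1 mol G); extent of reaction ξ = X.
Mole table: n_F = 2.81 − X; n_G = 1 − X; n_D = X; n_E = X.
Total moles n_T = 3.81 (Δν = 0, constant).
With p_i = (n_i/n_T)P, Kp = p_D p_E / (p_F p_G).
Setting this equal to 0.783 and taking the physical root (0 < X < 1) gives X = 0.702.

X = 0.702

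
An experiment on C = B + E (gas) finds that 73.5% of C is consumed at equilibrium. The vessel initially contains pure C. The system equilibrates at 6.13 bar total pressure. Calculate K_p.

Let X = conversion of C (basis 1 mol C); extent of reaction ξ = X.
Mole table: n_C = 1 − X; n_B = X; n_E = X.
Total moles n_T = 1 + X.
At X = 0.735: n_C = 0.265, n_B = 0.735, n_E = 0.735, n_T = 1.73.
p_i = (n_i/n_T)·P. K_p = p_B p_E / (p_C) = 7.2 bar.

K_p = 7.2 bar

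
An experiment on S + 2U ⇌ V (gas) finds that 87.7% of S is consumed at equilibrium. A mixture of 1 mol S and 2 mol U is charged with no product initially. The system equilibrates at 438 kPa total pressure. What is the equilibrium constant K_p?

Let X = conversion of S (basis 1 mol S); extent of reaction ξ = X.
Moles: n_S = 1 − X; n_U = 2 − 2X; n_V = X.
Total moles n_T = 3 − 2X.
At X = 0.877: n_S = 0.123, n_U = 0.246, n_V = 0.877, n_T = 1.25.
p_i = (n_i/n_T)·P. K_p = p_V / (p_S p_U^2) = 0.000953 kPa^-2.

K_p = 0.000953 kPa^-2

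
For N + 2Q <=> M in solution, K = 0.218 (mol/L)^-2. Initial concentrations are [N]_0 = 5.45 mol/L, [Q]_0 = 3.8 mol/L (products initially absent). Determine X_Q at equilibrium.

X = 0.684

Let X = conversion of Q; extent ξ = 3.8X/2 mol/L.
Concentrations: [N] = 5.45 − 1.9X; [Q] = 3.8 − 3.8X; [M] = 1.9X.
K = [M] / ([N] [Q]^2).
This equals 0.218 at X = 0.684 (the root in 0 < X < 1).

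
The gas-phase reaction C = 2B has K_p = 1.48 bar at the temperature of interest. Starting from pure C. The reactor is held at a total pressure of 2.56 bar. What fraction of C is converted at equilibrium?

X = 0.355

Basis: 1 mol C initially; let X = conversion of C. Extent ξ = X.
Mole table: n_C = 1 − X; n_B = 2X.
Summing: n_T = 1 + X.
With p_i = (n_i/n_T)P, K_p = p_B^2 / (p_C).
Setting this equal to 1.48 bar and taking the physical root (0 < X < 1) gives X = 0.355.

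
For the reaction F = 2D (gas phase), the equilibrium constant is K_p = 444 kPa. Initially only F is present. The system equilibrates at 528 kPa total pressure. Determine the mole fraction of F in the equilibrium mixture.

Let X = conversion of F (basis 1 mol F); extent of reaction ξ = X.
Species balance: n_F = 1 − X; n_D = 2X.
n_T = Σnᵢ = 1 + X.
With p_i = (n_i/n_T)P, K_p = p_D^2 / (p_F).
Setting this equal to 444 kPa and taking the physical root (0 < X < 1) gives X = 0.417.
Then n_F = 0.583, n_T = 1.42, so y_F = 0.412.

y_F = 0.412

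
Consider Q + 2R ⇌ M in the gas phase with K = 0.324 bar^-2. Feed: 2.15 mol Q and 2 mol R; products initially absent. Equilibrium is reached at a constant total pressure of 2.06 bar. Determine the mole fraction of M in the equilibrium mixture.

Basis: 2 mol R initially; let X = conversion of R. Extent ξ = X.
Mole table: n_Q = 2.15 − X; n_R = 2 − 2X; n_M = X.
Summing: n_T = 4.15 − 2X.
With p_i = (n_i/n_T)P, K = p_M / (p_Q p_R^2).
Equating to 0.324 bar^-2 and solving on 0 < X < 1: X = 0.351.
Then n_M = 0.351, n_T = 3.45, so y_M = 0.102.

y_M = 0.102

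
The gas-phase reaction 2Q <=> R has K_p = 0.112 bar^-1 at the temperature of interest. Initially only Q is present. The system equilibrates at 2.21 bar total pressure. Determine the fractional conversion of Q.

X = 0.291

Take 1 mol Q as basis and let X be its fractional conversion, so ξ = 0.5X.
Species balance: n_Q = 1 − X; n_R = 0.5X.
n_T = Σnᵢ = 1 − 0.5X.
y_i = n_i/n_T, p_i = y_i·P. K_p = p_R / (p_Q^2).
This yields a degree-2 equation in X; solving on (0,1), X = 0.291.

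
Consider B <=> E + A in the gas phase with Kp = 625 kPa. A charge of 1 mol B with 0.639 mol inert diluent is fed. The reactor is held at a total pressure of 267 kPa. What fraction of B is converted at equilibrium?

Basis: 1 mol B initially; let X = conversion of B. Extent ξ = X.
Species balance: n_B = 1 − X; n_E = X; n_A = X; n_I = 0.639 (inert).
n_T = Σnᵢ = 1.64 + X.
y_i = n_i/n_T, p_i = y_i·P. Kp = p_E p_A / (p_B).
Equating to 625 kPa and solving on 0 < X < 1: X = 0.871.

X = 0.871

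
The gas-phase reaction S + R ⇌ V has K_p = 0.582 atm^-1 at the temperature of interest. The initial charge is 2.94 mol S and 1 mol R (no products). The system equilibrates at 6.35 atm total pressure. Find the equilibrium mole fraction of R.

y_R = 0.087

Take 1 mol R as basis and let X be its fractional conversion, so ξ = X.
Moles: n_S = 2.94 − X; n_R = 1 − X; n_V = X.
n_T = Σnᵢ = 3.94 − X.
With p_i = (n_i/n_T)P, K_p = p_V / (p_S p_R).
Equating to 0.582 atm^-1 and solving on 0 < X < 1: X = 0.718.
Then n_R = 0.282, n_T = 3.22, so y_R = 0.087.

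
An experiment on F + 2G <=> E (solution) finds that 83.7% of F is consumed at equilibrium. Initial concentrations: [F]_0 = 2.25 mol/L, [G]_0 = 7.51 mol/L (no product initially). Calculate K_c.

Let X = conversion of F.
Concentrations: [F] = 2.25 − 2.25X; [G] = 7.51 − 4.5X; [E] = 2.25X.
At X = 0.837: [F] = 0.367, [G] = 3.74, [E] = 1.88.
K_c = [E] / ([F] [G]^2) = 0.366 (mol/L)^-2.

K_c = 0.366 (mol/L)^-2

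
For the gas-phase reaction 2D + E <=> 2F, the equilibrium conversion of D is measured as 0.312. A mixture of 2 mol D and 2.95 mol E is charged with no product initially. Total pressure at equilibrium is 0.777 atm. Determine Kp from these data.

Kp = 0.465 atm^-1

Take 2 mol D as basis and let X be its fractional conversion, so ξ = X.
At extent ξ: n_D = 2 − 2X; n_E = 2.95 − X; n_F = 2X.
n_T = Σnᵢ = 4.95 − X.
At X = 0.312: n_D = 1.38, n_E = 2.64, n_F = 0.624, n_T = 4.64.
p_i = (n_i/n_T)·P. Kp = p_F^2 / (p_D^2 p_E) = 0.465 atm^-1.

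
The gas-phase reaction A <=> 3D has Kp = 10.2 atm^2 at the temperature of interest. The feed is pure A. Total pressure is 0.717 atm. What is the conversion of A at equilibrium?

Take 1 mol A as basis and let X be its fractional conversion, so ξ = X.
Species balance: n_A = 1 − X; n_D = 3X.
Total moles n_T = 1 + 2X.
With p_i = (n_i/n_T)P, Kp = p_D^3 / (p_A).
Setting this equal to 10.2 atm^2 and taking the physical root (0 < X < 1) gives X = 0.879.

X = 0.879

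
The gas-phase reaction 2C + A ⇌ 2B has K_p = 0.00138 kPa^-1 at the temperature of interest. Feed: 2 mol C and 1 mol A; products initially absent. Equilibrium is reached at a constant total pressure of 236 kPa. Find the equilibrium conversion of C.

Let X = conversion of C (basis 2 mol C); extent of reaction ξ = X.
Moles: n_C = 2 − 2X; n_A = 1 − X; n_B = 2X.
Summing: n_T = 3 − X.
Mole fractions y_i = n_i/n_T; K_p = p_B^2 / (p_C^2 p_A) with p_i = y_i·P.
Substituting and setting equal to 0.00138 kPa^-1 gives a polynomial in X; the root in (0,1) is X = 0.231.

X = 0.231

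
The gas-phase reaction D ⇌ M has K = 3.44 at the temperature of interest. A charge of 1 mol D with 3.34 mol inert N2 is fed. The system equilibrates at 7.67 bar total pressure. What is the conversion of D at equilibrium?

Take 1 mol D as basis and let X be its fractional conversion, so ξ = X.
Moles: n_D = 1 − X; n_M = X; n_I = 3.34 (inert).
Since Δν = 0, n_T = 4.34 throughout.
Mole fractions y_i = n_i/n_T; K = p_M / (p_D) with p_i = y_i·P.
Setting this equal to 3.44 and taking the physical root (0 < X < 1) gives X = 0.775.

X = 0.775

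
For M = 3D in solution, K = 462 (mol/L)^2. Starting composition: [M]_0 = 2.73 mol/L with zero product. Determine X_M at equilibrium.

Let X = conversion of M; extent ξ = 2.73·X mol/L.
Concentrations: [M] = 2.73 − 2.73X; [D] = 8.19X.
K = [D]^3 / ([M]).
Solving K = 462 for X ∈ (0,1): X = 0.787.

X = 0.787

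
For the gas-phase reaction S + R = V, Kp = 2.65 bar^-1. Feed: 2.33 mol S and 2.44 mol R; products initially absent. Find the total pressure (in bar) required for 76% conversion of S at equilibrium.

Basis: 2.33 mol S initially; let X = conversion of S. Extent ξ = 2.33X.
Species balance: n_S = 2.33 − 2.33X; n_R = 2.44 − 2.33X; n_V = 2.33X.
n_T = Σnᵢ = 4.77 − 2.33X.
Kp = p_V / (p_S p_R) with p_i = (n_i/n_T)·P.
At X = 0.76: the mole-fraction product g(X) = Π y_i^ν_i = 14.19. Since Kp = g(X)·P^{-1}, P = (g/Kp)^(1/1) = (14.19/2.65)^(1/1) = 5.36 bar.

P = 5.36 bar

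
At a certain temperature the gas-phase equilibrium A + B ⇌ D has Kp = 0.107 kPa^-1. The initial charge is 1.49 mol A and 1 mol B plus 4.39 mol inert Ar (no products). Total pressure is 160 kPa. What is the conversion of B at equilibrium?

Basis: 1 mol B initially; let X = conversion of B. Extent ξ = X.
At extent ξ: n_A = 1.49 − X; n_B = 1 − X; n_D = X; n_I = 4.39 (inert).
n_T = Σnᵢ = 6.88 − X.
Mole fractions y_i = n_i/n_T; Kp = p_D / (p_A p_B) with p_i = y_i·P.
Equating to 0.107 kPa^-1 and solving on 0 < X < 1: X = 0.689.

X = 0.689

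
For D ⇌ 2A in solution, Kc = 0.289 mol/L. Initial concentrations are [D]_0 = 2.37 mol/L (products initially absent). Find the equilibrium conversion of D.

Let X = conversion of D; extent ξ = 2.37·X mol/L.
Concentrations: [D] = 2.37 − 2.37X; [A] = 4.74X.
Kc = [A]^2 / ([D]).
This equals 0.289 at X = 0.160 (the root in 0 < X < 1).

X = 0.160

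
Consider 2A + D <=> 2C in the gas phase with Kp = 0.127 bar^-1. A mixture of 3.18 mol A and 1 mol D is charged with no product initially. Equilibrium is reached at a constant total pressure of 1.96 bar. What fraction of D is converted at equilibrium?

X = 0.281

Let X = conversion of D (basis 1 mol D); extent of reaction ξ = X.
Species balance: n_A = 3.18 − 2X; n_D = 1 − X; n_C = 2X.
Total moles n_T = 4.18 − X.
y_i = n_i/n_T, p_i = y_i·P. Kp = p_C^2 / (p_A^2 p_D).
This yields a degree-3 equation in X; solving on (0,1), X = 0.281.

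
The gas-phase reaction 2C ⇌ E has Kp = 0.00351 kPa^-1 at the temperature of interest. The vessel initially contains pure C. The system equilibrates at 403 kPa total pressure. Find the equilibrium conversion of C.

X = 0.612

Let X = conversion of C (basis 1 mol C); extent of reaction ξ = 0.5X.
Species balance: n_C = 1 − X; n_E = 0.5X.
Total moles n_T = 1 − 0.5X.
With p_i = (n_i/n_T)P, Kp = p_E / (p_C^2).
Equating to 0.00351 kPa^-1 and solving on 0 < X < 1: X = 0.612.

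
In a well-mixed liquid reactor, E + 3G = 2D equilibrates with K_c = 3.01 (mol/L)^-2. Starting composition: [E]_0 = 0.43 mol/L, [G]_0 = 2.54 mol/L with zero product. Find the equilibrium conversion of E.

Let X = conversion of E; extent ξ = 0.43·X mol/L.
Concentrations: [E] = 0.43 − 0.43X; [G] = 2.54 − 1.29X; [D] = 0.86X.
K_c = [D]^2 / ([E] [G]^3).
Equating to 3.01 (mol/L)^-2: the physical root is X = 0.857.

X = 0.857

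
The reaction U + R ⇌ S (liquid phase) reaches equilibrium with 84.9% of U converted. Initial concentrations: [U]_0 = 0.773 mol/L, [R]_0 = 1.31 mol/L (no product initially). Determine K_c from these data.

Let X = conversion of U.
Concentrations: [U] = 0.773 − 0.773X; [R] = 1.31 − 0.773X; [S] = 0.773X.
At X = 0.849: [U] = 0.117, [R] = 0.654, [S] = 0.656.
K_c = [S] / ([U] [R]) = 8.6 L/mol.

K_c = 8.6 L/mol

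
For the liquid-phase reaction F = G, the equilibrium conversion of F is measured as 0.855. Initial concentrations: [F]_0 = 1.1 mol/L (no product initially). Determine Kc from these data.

Let X = conversion of F.
Concentrations: [F] = 1.1 − 1.1X; [G] = 1.1X.
At X = 0.855: [F] = 0.16, [G] = 0.941.
Kc = [G] / ([F]) = 5.9.

Kc = 5.9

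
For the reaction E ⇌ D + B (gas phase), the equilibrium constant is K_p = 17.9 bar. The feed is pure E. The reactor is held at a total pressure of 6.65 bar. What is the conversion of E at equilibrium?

X = 0.854

Let X = conversion of E (basis 1 mol E); extent of reaction ξ = X.
At extent ξ: n_E = 1 − X; n_D = X; n_B = X.
Total moles n_T = 1 + X.
Mole fractions y_i = n_i/n_T; K_p = p_D p_B / (p_E) with p_i = y_i·P.
Equating to 17.9 bar and solving on 0 < X < 1: X = 0.854.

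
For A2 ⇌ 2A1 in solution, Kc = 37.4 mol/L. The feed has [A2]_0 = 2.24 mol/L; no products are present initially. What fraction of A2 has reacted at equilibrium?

X = 0.834

Let X = conversion of A2; extent ξ = 2.24·X mol/L.
Concentrations: [A2] = 2.24 − 2.24X; [A1] = 4.48X.
Kc = [A1]^2 / ([A2]).
Equating to 37.4 mol/L: the physical root is X = 0.834.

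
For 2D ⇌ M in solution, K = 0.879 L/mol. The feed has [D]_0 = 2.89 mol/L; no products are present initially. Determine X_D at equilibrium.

Let X = conversion of D; extent ξ = 2.89X/2 mol/L.
Concentrations: [D] = 2.89 − 2.89X; [M] = 1.45X.
K = [M] / ([D]^2).
Solving K = 0.879 for X ∈ (0,1): X = 0.644.

X = 0.644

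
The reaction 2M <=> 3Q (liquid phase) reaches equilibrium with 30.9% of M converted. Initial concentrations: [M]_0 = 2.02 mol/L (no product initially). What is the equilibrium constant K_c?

Let X = conversion of M.
Concentrations: [M] = 2.02 − 2.02X; [Q] = 3.03X.
At X = 0.309: [M] = 1.4, [Q] = 0.936.
K_c = [Q]^3 / ([M]^2) = 0.421 mol/L.

K_c = 0.421 mol/L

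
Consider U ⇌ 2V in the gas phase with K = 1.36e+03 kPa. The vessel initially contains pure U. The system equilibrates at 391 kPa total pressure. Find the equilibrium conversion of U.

Basis: 1 mol U initially; let X = conversion of U. Extent ξ = X.
Moles: n_U = 1 − X; n_V = 2X.
Summing: n_T = 1 + X.
y_i = n_i/n_T, p_i = y_i·P. K = p_V^2 / (p_U).
This yields a degree-2 equation in X; solving on (0,1), X = 0.682.

X = 0.682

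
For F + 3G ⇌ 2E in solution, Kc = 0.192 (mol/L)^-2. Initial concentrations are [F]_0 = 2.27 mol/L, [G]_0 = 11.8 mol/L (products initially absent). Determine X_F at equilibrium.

X = 0.846

Let X = conversion of F; extent ξ = 2.27·X mol/L.
Concentrations: [F] = 2.27 − 2.27X; [G] = 11.8 − 6.81X; [E] = 4.54X.
Kc = [E]^2 / ([F] [G]^3).
Solving Kc = 0.192 for X ∈ (0,1): X = 0.846.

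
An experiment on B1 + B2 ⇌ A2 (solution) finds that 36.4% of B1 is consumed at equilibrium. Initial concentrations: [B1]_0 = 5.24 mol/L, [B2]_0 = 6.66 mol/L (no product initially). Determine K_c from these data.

K_c = 0.12 L/mol

Let X = conversion of B1.
Concentrations: [B1] = 5.24 − 5.24X; [B2] = 6.66 − 5.24X; [A2] = 5.24X.
At X = 0.364: [B1] = 3.33, [B2] = 4.75, [A2] = 1.91.
K_c = [A2] / ([B1] [B2]) = 0.12 L/mol.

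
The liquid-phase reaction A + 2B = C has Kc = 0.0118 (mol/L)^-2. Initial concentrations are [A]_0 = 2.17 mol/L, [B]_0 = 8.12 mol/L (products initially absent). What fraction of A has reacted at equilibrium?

X = 0.342

Let X = conversion of A; extent ξ = 2.17·X mol/L.
Concentrations: [A] = 2.17 − 2.17X; [B] = 8.12 − 4.34X; [C] = 2.17X.
Kc = [C] / ([A] [B]^2).
Setting equal to 0.0118 and solving for X on (0,1) gives X = 0.342.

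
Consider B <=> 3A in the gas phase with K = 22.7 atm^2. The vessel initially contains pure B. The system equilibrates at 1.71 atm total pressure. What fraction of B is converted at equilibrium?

Basis: 1 mol B initially; let X = conversion of B. Extent ξ = X.
Species balance: n_B = 1 − X; n_A = 3X.
n_T = Σnᵢ = 1 + 2X.
With p_i = (n_i/n_T)P, K = p_A^3 / (p_B).
Setting this equal to 22.7 atm^2 and taking the physical root (0 < X < 1) gives X = 0.760.

X = 0.760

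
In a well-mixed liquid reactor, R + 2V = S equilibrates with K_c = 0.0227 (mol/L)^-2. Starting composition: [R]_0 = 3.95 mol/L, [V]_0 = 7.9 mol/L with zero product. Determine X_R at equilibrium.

X = 0.364

Let X = conversion of R; extent ξ = 3.95·X mol/L.
Concentrations: [R] = 3.95 − 3.95X; [V] = 7.9 − 7.9X; [S] = 3.95X.
K_c = [S] / ([R] [V]^2).
This equals 0.0227 at X = 0.364 (the root in 0 < X < 1).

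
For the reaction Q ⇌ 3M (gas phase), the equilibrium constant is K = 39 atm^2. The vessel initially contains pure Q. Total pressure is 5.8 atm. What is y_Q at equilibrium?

y_Q = 0.298

Let X = conversion of Q (basis 1 mol Q); extent of reaction ξ = X.
Moles: n_Q = 1 − X; n_M = 3X.
n_T = Σnᵢ = 1 + 2X.
y_i = n_i/n_T, p_i = y_i·P. K = p_M^3 / (p_Q).
This yields a degree-3 equation in X; solving on (0,1), X = 0.440.
Then n_Q = 0.56, n_T = 1.88, so y_Q = 0.298.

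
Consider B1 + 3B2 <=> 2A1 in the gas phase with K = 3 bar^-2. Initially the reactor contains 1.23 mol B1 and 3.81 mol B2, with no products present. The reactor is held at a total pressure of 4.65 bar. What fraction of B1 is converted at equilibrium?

Basis: 1.23 mol B1 initially; let X = conversion of B1. Extent ξ = 1.23X.
Species balance: n_B1 = 1.23 − 1.23X; n_B2 = 3.81 − 3.69X; n_A1 = 2.46X.
Summing: n_T = 5.04 − 2.46X.
y_i = n_i/n_T, p_i = y_i·P. K = p_A1^2 / (p_B1 p_B2^3).
Setting this equal to 3 bar^-2 and taking the physical root (0 < X < 1) gives X = 0.722.

X = 0.722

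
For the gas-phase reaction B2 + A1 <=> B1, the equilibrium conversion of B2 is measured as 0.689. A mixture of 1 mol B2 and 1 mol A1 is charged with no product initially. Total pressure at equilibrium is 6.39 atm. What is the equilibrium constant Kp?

Take 1 mol B2 as basis and let X be its fractional conversion, so ξ = X.
Mole table: n_B2 = 1 − X; n_A1 = 1 − X; n_B1 = X.
Summing: n_T = 2 − X.
At X = 0.689: n_B2 = 0.311, n_A1 = 0.311, n_B1 = 0.689, n_T = 1.31.
p_i = (n_i/n_T)·P. Kp = p_B1 / (p_B2 p_A1) = 1.46 atm^-1.

Kp = 1.46 atm^-1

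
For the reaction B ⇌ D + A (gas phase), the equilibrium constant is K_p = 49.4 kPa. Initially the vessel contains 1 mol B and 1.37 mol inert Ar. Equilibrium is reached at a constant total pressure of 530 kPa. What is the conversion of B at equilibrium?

X = 0.395

Take 1 mol B as basis and let X be its fractional conversion, so ξ = X.
Species balance: n_B = 1 − X; n_D = X; n_A = X; n_I = 1.37 (inert).
n_T = Σnᵢ = 2.37 + X.
y_i = n_i/n_T, p_i = y_i·P. K_p = p_D p_A / (p_B).
Equating to 49.4 kPa and solving on 0 < X < 1: X = 0.395.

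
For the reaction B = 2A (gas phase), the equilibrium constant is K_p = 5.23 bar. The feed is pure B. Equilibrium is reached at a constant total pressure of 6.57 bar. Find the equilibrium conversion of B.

X = 0.407

Basis: 1 mol B initially; let X = conversion of B. Extent ξ = X.
Species balance: n_B = 1 − X; n_A = 2X.
Summing: n_T = 1 + X.
y_i = n_i/n_T, p_i = y_i·P. K_p = p_A^2 / (p_B).
Substituting and setting equal to 5.23 bar gives a polynomial in X; the root in (0,1) is X = 0.407.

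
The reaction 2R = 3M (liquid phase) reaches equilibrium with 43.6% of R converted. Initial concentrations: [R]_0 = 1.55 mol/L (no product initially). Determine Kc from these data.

Kc = 1.36 mol/L

Let X = conversion of R.
Concentrations: [R] = 1.55 − 1.55X; [M] = 2.33X.
At X = 0.436: [R] = 0.874, [M] = 1.01.
Kc = [M]^3 / ([R]^2) = 1.36 mol/L.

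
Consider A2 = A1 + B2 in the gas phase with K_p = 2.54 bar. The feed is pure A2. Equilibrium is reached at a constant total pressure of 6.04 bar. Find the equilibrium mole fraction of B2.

Basis: 1 mol A2 initially; let X = conversion of A2. Extent ξ = X.
Species balance: n_A2 = 1 − X; n_A1 = X; n_B2 = X.
Summing: n_T = 1 + X.
y_i = n_i/n_T, p_i = y_i·P. K_p = p_A1 p_B2 / (p_A2).
Setting this equal to 2.54 bar and taking the physical root (0 < X < 1) gives X = 0.544.
Then n_B2 = 0.544, n_T = 1.54, so y_B2 = 0.352.

y_B2 = 0.352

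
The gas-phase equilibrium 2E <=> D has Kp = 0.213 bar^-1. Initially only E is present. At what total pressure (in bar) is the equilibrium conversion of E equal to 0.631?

Basis: 1 mol E initially; let X = conversion of E. Extent ξ = 0.5X.
At extent ξ: n_E = 1 − X; n_D = 0.5X.
n_T = Σnᵢ = 1 − 0.5X.
Kp = p_D / (p_E^2) with p_i = (n_i/n_T)·P.
At X = 0.631: the mole-fraction product g(X) = Π y_i^ν_i = 1.586. Since Kp = g(X)·P^{-1}, P = (g/Kp)^(1/1) = (1.586/0.213)^(1/1) = 7.45 bar.

P = 7.45 bar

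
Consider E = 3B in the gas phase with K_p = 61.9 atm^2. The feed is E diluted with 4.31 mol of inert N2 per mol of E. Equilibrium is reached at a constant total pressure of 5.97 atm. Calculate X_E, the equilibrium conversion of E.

X = 0.822

Let X = conversion of E (basis 1 mol E); extent of reaction ξ = X.
Moles: n_E = 1 − X; n_B = 3X; n_I = 4.31 (inert).
Total moles n_T = 5.31 + 2X.
Mole fractions y_i = n_i/n_T; K_p = p_B^3 / (p_E) with p_i = y_i·P.
Equating to 61.9 atm^2 and solving on 0 < X < 1: X = 0.822.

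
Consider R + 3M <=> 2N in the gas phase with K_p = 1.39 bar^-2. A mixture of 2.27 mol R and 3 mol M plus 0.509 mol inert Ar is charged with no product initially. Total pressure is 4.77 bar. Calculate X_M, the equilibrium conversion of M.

Take 3 mol M as basis and let X be its fractional conversion, so ξ = X.
At extent ξ: n_R = 2.27 − X; n_M = 3 − 3X; n_N = 2X; n_I = 0.509 (inert).
Total moles n_T = 5.78 − 2X.
Mole fractions y_i = n_i/n_T; K_p = p_N^2 / (p_R p_M^3) with p_i = y_i·P.
Substituting and setting equal to 1.39 bar^-2 gives a polynomial in X; the root in (0,1) is X = 0.697.

X = 0.697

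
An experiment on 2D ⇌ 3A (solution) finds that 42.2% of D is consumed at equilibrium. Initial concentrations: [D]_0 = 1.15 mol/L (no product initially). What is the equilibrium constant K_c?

K_c = 0.873 mol/L

Let X = conversion of D.
Concentrations: [D] = 1.15 − 1.15X; [A] = 1.72X.
At X = 0.422: [D] = 0.665, [A] = 0.728.
K_c = [A]^3 / ([D]^2) = 0.873 mol/L.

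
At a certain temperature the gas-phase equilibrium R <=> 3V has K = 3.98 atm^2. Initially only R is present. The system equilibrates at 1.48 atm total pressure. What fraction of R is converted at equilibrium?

Basis: 1 mol R initially; let X = conversion of R. Extent ξ = X.
Species balance: n_R = 1 − X; n_V = 3X.
Total moles n_T = 1 + 2X.
Mole fractions y_i = n_i/n_T; K = p_V^3 / (p_R) with p_i = y_i·P.
This yields a degree-3 equation in X; solving on (0,1), X = 0.512.

X = 0.512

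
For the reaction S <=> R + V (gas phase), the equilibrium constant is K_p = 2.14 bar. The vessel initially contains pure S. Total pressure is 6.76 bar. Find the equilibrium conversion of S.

Take 1 mol S as basis and let X be its fractional conversion, so ξ = X.
Species balance: n_S = 1 − X; n_R = X; n_V = X.
Total moles n_T = 1 + X.
With p_i = (n_i/n_T)P, K_p = p_R p_V / (p_S).
Equating to 2.14 bar and solving on 0 < X < 1: X = 0.490.

X = 0.490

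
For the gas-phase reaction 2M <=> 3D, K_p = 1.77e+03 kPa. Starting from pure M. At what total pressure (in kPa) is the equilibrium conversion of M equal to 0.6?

P = 505 kPa

Basis: 1 mol M initially; let X = conversion of M. Extent ξ = 0.5X.
At extent ξ: n_M = 1 − X; n_D = 1.5X.
Total moles n_T = 1 + 0.5X.
K_p = p_D^3 / (p_M^2) with p_i = (n_i/n_T)·P.
At X = 0.6: the mole-fraction product g(X) = Π y_i^ν_i = 3.505. Since K_p = g(X)·P^{1}, P = (K_p/g)^(1/1) = (1.77e+03/3.505)^(1/1) = 505 kPa.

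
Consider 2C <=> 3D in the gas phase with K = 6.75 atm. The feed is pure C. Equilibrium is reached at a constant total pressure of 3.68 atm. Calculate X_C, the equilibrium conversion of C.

Let X = conversion of C (basis 1 mol C); extent of reaction ξ = 0.5X.
At extent ξ: n_C = 1 − X; n_D = 1.5X.
Total moles n_T = 1 + 0.5X.
Mole fractions y_i = n_i/n_T; K = p_D^3 / (p_C^2) with p_i = y_i·P.
Equating to 6.75 atm and solving on 0 < X < 1: X = 0.532.

X = 0.532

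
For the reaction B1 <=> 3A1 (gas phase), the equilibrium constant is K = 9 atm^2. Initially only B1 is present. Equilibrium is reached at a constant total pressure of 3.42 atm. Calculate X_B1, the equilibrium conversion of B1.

X = 0.380

Let X = conversion of B1 (basis 1 mol B1); extent of reaction ξ = X.
Mole table: n_B1 = 1 − X; n_A1 = 3X.
Summing: n_T = 1 + 2X.
Mole fractions y_i = n_i/n_T; K = p_A1^3 / (p_B1) with p_i = y_i·P.
Equating to 9 atm^2 and solving on 0 < X < 1: X = 0.380.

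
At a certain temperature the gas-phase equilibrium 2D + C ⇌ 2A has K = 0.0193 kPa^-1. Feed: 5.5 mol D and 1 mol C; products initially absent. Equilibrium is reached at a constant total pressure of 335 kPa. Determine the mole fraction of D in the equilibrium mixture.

Take 1 mol C as basis and let X be its fractional conversion, so ξ = X.
Species balance: n_D = 5.5 − 2X; n_C = 1 − X; n_A = 2X.
Summing: n_T = 6.5 − X.
y_i = n_i/n_T, p_i = y_i·P. K = p_A^2 / (p_D^2 p_C).
Equating to 0.0193 kPa^-1 and solving on 0 < X < 1: X = 0.834.
Then n_D = 3.83, n_T = 5.67, so y_D = 0.676.

y_D = 0.676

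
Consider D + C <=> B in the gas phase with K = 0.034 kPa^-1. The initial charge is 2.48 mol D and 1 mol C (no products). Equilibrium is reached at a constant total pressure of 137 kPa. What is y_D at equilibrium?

Basis: 1 mol C initially; let X = conversion of C. Extent ξ = X.
At extent ξ: n_D = 2.48 − X; n_C = 1 − X; n_B = X.
Summing: n_T = 3.48 − X.
With p_i = (n_i/n_T)P, K = p_B / (p_D p_C).
Equating to 0.034 kPa^-1 and solving on 0 < X < 1: X = 0.747.
Then n_D = 1.73, n_T = 2.73, so y_D = 0.634.

y_D = 0.634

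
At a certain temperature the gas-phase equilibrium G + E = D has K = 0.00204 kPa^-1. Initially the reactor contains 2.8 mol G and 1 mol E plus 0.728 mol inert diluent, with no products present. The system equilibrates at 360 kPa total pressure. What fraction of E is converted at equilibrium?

X = 0.303

Let X = conversion of E (basis 1 mol E); extent of reaction ξ = X.
Moles: n_G = 2.8 − X; n_E = 1 − X; n_D = X; n_I = 0.728 (inert).
Summing: n_T = 4.53 − X.
Mole fractions y_i = n_i/n_T; K = p_D / (p_G p_E) with p_i = y_i·P.
Setting this equal to 0.00204 kPa^-1 and taking the physical root (0 < X < 1) gives X = 0.303.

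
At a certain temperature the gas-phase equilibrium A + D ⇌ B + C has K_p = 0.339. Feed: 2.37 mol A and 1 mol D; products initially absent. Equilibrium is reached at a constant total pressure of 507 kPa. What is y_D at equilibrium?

y_D = 0.137

Take 1 mol D as basis and let X be its fractional conversion, so ξ = X.
At extent ξ: n_A = 2.37 − X; n_D = 1 − X; n_B = X; n_C = X.
Total moles n_T = 3.37 (Δν = 0, constant).
With p_i = (n_i/n_T)P, K_p = p_B p_C / (p_A p_D).
Setting this equal to 0.339 and taking the physical root (0 < X < 1) gives X = 0.537.
Then n_D = 0.463, n_T = 3.37, so y_D = 0.137.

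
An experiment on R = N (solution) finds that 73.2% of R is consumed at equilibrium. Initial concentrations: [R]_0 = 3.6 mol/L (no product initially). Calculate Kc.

Kc = 2.73

Let X = conversion of R.
Concentrations: [R] = 3.6 − 3.6X; [N] = 3.6X.
At X = 0.732: [R] = 0.965, [N] = 2.64.
Kc = [N] / ([R]) = 2.73.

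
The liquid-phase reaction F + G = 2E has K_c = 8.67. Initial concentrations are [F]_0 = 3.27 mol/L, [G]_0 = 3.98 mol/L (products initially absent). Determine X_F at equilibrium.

X = 0.652

Let X = conversion of F; extent ξ = 3.27·X mol/L.
Concentrations: [F] = 3.27 − 3.27X; [G] = 3.98 − 3.27X; [E] = 6.54X.
K_c = [E]^2 / ([F] [G]).
Equating to 8.67: the physical root is X = 0.652.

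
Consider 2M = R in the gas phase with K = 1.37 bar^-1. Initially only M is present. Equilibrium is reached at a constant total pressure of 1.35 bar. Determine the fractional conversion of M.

Take 1 mol M as basis and let X be its fractional conversion, so ξ = 0.5X.
At extent ξ: n_M = 1 − X; n_R = 0.5X.
n_T = Σnᵢ = 1 − 0.5X.
y_i = n_i/n_T, p_i = y_i·P. K = p_R / (p_M^2).
Setting this equal to 1.37 bar^-1 and taking the physical root (0 < X < 1) gives X = 0.655.

X = 0.655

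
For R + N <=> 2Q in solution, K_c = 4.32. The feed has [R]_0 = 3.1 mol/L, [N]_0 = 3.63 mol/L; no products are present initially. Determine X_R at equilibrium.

X = 0.550

Let X = conversion of R; extent ξ = 3.1·X mol/L.
Concentrations: [R] = 3.1 − 3.1X; [N] = 3.63 − 3.1X; [Q] = 6.2X.
K_c = [Q]^2 / ([R] [N]).
Setting equal to 4.32 and solving for X on (0,1) gives X = 0.550.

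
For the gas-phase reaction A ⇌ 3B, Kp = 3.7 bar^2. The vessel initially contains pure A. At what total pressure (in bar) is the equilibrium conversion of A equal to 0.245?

P = 3.95 bar

Take 1 mol A as basis and let X be its fractional conversion, so ξ = X.
Moles: n_A = 1 − X; n_B = 3X.
n_T = Σnᵢ = 1 + 2X.
Kp = p_B^3 / (p_A) with p_i = (n_i/n_T)·P.
At X = 0.245: the mole-fraction product g(X) = Π y_i^ν_i = 0.2369. Since Kp = g(X)·P^{2}, P = (Kp/g)^(1/2) = (3.7/0.2369)^(1/2) = 3.95 bar.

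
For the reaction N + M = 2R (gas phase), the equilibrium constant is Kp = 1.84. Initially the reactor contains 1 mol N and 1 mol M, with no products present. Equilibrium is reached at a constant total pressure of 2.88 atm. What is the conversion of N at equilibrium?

Basis: 1 mol N initially; let X = conversion of N. Extent ξ = X.
Moles: n_N = 1 − X; n_M = 1 − X; n_R = 2X.
Since Δν = 0, n_T = 2 throughout.
y_i = n_i/n_T, p_i = y_i·P. Kp = p_R^2 / (p_N p_M).
Setting this equal to 1.84 and taking the physical root (0 < X < 1) gives X = 0.404.

X = 0.404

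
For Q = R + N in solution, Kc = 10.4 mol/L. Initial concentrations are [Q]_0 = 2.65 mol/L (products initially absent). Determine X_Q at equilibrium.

Let X = conversion of Q; extent ξ = 2.65·X mol/L.
Concentrations: [Q] = 2.65 − 2.65X; [R] = 2.65X; [N] = 2.65X.
Kc = [R] [N] / ([Q]).
This equals 10.4 at X = 0.826 (the root in 0 < X < 1).

X = 0.826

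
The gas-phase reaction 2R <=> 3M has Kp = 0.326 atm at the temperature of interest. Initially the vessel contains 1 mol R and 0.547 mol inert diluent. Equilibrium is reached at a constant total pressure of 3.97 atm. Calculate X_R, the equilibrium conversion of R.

X = 0.278

Let X = conversion of R (basis 1 mol R); extent of reaction ξ = 0.5X.
Moles: n_R = 1 − X; n_M = 1.5X; n_I = 0.547 (inert).
Summing: n_T = 1.55 + 0.5X.
With p_i = (n_i/n_T)P, Kp = p_M^3 / (p_R^2).
Equating to 0.326 atm and solving on 0 < X < 1: X = 0.278.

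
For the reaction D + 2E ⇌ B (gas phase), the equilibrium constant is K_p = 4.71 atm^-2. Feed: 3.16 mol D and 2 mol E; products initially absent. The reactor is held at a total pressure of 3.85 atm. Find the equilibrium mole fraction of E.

Take 2 mol E as basis and let X be its fractional conversion, so ξ = X.
Mole table: n_D = 3.16 − X; n_E = 2 − 2X; n_B = X.
n_T = Σnᵢ = 5.16 − 2X.
With p_i = (n_i/n_T)P, K_p = p_B / (p_D p_E^2).
Substituting and setting equal to 4.71 atm^-2 gives a polynomial in X; the root in (0,1) is X = 0.874.
Then n_E = 0.252, n_T = 3.41, so y_E = 0.074.

y_E = 0.074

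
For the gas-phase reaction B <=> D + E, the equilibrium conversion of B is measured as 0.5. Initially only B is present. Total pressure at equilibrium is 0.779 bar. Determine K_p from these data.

Basis: 1 mol B initially; let X = conversion of B. Extent ξ = X.
Mole table: n_B = 1 − X; n_D = X; n_E = X.
n_T = Σnᵢ = 1 + X.
At X = 0.5: n_B = 0.5, n_D = 0.5, n_E = 0.5, n_T = 1.5.
p_i = (n_i/n_T)·P. K_p = p_D p_E / (p_B) = 0.26 bar.

K_p = 0.26 bar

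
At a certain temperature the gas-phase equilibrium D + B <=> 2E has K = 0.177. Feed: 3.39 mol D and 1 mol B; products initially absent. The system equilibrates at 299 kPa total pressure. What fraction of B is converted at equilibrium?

X = 0.307

Basis: 1 mol B initially; let X = conversion of B. Extent ξ = X.
At extent ξ: n_D = 3.39 − X; n_B = 1 − X; n_E = 2X.
Since Δν = 0, n_T = 4.39 throughout.
Mole fractions y_i = n_i/n_T; K = p_E^2 / (p_D p_B) with p_i = y_i·P.
Equating to 0.177 and solving on 0 < X < 1: X = 0.307.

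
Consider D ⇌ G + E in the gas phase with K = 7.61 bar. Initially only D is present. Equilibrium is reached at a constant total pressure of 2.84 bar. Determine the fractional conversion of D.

Basis: 1 mol D initially; let X = conversion of D. Extent ξ = X.
At extent ξ: n_D = 1 − X; n_G = X; n_E = X.
Summing: n_T = 1 + X.
y_i = n_i/n_T, p_i = y_i·P. K = p_G p_E / (p_D).
Setting this equal to 7.61 bar and taking the physical root (0 < X < 1) gives X = 0.853.

X = 0.853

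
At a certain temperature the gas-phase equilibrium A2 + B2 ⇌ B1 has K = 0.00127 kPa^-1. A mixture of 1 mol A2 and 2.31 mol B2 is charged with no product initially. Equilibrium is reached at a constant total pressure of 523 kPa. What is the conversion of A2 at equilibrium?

X = 0.307

Let X = conversion of A2 (basis 1 mol A2); extent of reaction ξ = X.
At extent ξ: n_A2 = 1 − X; n_B2 = 2.31 − X; n_B1 = X.
n_T = Σnᵢ = 3.31 − X.
Mole fractions y_i = n_i/n_T; K = p_B1 / (p_A2 p_B2) with p_i = y_i·P.
Substituting and setting equal to 0.00127 kPa^-1 gives a polynomial in X; the root in (0,1) is X = 0.307.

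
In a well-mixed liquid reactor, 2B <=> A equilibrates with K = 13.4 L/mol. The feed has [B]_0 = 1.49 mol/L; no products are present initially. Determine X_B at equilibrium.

Let X = conversion of B; extent ξ = 1.49X/2 mol/L.
Concentrations: [B] = 1.49 − 1.49X; [A] = 0.745X.
K = [A] / ([B]^2).
This equals 13.4 at X = 0.854 (the root in 0 < X < 1).

X = 0.854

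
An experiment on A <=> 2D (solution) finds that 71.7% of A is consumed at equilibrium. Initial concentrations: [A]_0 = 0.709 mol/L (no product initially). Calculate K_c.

K_c = 5.15 mol/L

Let X = conversion of A.
Concentrations: [A] = 0.709 − 0.709X; [D] = 1.42X.
At X = 0.717: [A] = 0.201, [D] = 1.02.
K_c = [D]^2 / ([A]) = 5.15 mol/L.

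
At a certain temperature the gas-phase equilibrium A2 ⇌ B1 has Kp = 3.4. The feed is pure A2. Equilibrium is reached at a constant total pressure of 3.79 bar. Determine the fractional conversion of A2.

Let X = conversion of A2 (basis 1 mol A2); extent of reaction ξ = X.
At extent ξ: n_A2 = 1 − X; n_B1 = X.
Total moles n_T = 1 (Δν = 0, constant).
With p_i = (n_i/n_T)P, Kp = p_B1 / (p_A2).
This yields a degree-1 equation in X; solving on (0,1), X = 0.773.

X = 0.773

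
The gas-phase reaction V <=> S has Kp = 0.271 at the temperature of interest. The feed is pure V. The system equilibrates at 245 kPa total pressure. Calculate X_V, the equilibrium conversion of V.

X = 0.213

Let X = conversion of V (basis 1 mol V); extent of reaction ξ = X.
At extent ξ: n_V = 1 − X; n_S = X.
Since Δν = 0, n_T = 1 throughout.
y_i = n_i/n_T, p_i = y_i·P. Kp = p_S / (p_V).
This yields a degree-1 equation in X; solving on (0,1), X = 0.213.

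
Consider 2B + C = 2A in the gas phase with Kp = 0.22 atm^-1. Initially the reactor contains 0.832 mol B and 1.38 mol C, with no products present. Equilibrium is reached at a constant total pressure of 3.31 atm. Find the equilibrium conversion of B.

X = 0.397

Let X = conversion of B (basis 0.832 mol B); extent of reaction ξ = 0.416X.
At extent ξ: n_B = 0.832 − 0.832X; n_C = 1.38 − 0.416X; n_A = 0.832X.
n_T = Σnᵢ = 2.21 − 0.416X.
Mole fractions y_i = n_i/n_T; Kp = p_A^2 / (p_B^2 p_C) with p_i = y_i·P.
Substituting and setting equal to 0.22 atm^-1 gives a polynomial in X; the root in (0,1) is X = 0.397.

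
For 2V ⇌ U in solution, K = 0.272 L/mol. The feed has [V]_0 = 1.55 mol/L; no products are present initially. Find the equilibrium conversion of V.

X = 0.353

Let X = conversion of V; extent ξ = 1.55X/2 mol/L.
Concentrations: [V] = 1.55 − 1.55X; [U] = 0.775X.
K = [U] / ([V]^2).
Setting equal to 0.272 and solving for X on (0,1) gives X = 0.353.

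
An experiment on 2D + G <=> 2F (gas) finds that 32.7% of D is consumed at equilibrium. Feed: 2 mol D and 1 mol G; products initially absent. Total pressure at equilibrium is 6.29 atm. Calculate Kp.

Kp = 0.149 atm^-1

Take 2 mol D as basis and let X be its fractional conversion, so ξ = X.
Species balance: n_D = 2 − 2X; n_G = 1 − X; n_F = 2X.
Total moles n_T = 3 − X.
At X = 0.327: n_D = 1.35, n_G = 0.673, n_F = 0.654, n_T = 2.67.
p_i = (n_i/n_T)·P. Kp = p_F^2 / (p_D^2 p_G) = 0.149 atm^-1.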